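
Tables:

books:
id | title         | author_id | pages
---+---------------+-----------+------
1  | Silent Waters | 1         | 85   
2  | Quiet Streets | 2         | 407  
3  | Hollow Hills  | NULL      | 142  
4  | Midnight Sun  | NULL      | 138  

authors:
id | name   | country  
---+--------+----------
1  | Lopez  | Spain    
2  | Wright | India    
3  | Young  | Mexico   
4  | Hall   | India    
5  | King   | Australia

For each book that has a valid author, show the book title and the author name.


INNER JOIN keeps only books rows whose author_id matches an id in authors. Walk through each book:
  - book 1 (Silent Waters): author_id=1 -> matches Lopez
  - book 2 (Quiet Streets): author_id=2 -> matches Wright
  - book 3 (Hollow Hills): author_id=NULL, no match -> dropped
  - book 4 (Midnight Sun): author_id=NULL, no match -> dropped
So 2 of 4 rows are dropped.

SQL:
SELECT a.title, b.name AS author
FROM books a
INNER JOIN authors b ON a.author_id = b.id

Result:
title         | author
--------------+-------
Silent Waters | Lopez 
Quiet Streets | Wright


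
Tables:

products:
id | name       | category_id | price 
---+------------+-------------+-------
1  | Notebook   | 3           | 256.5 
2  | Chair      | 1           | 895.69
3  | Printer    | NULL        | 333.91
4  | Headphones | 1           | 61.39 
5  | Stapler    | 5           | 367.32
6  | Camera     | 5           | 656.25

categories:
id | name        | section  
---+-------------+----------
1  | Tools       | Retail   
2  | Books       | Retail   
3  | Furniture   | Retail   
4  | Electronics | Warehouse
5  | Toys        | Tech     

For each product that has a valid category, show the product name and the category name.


INNER JOIN keeps only products rows whose category_id matches an id in categories. Walk through each product:
  - product 1 (Notebook): category_id=3 -> matches Furniture
  - product 2 (Chair): category_id=1 -> matches Tools
  - product 3 (Printer): category_id=NULL, no match -> dropped
  - product 4 (Headphones): category_id=1 -> matches Tools
  - product 5 (Stapler): category_id=5 -> matches Toys
  - product 6 (Camera): category_id=5 -> matches Toys
So 1 of 6 rows is dropped.

SQL:
SELECT a.name, b.name AS category
FROM products a
INNER JOIN categories b ON a.category_id = b.id

Result:
name       | category 
-----------+----------
Notebook   | Furniture
Chair      | Tools    
Headphones | Tools    
Stapler    | Toys     
Camera     | Toys     


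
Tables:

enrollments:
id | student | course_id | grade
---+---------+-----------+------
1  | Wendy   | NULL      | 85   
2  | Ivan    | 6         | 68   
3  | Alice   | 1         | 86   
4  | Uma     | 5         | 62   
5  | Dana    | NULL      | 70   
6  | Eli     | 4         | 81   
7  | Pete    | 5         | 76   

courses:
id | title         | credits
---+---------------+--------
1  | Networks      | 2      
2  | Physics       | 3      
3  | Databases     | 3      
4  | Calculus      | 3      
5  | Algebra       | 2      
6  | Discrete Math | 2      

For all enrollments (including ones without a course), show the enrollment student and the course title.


LEFT JOIN keeps every row from enrollments (the left table); where course_id has no match in courses, the course columns become NULL. Walk through each enrollment:
  - enrollment 1 (Wendy): course_id=NULL, no match -> kept with NULL
  - enrollment 2 (Ivan): course_id=6 -> matches Discrete Math
  - enrollment 3 (Alice): course_id=1 -> matches Networks
  - enrollment 4 (Uma): course_id=5 -> matches Algebra
  - enrollment 5 (Dana): course_id=NULL, no match -> kept with NULL
  - enrollment 6 (Eli): course_id=4 -> matches Calculus
  - enrollment 7 (Pete): course_id=5 -> matches Algebra
All 7 rows appear; 2 have NULL course.

SQL:
SELECT a.student, b.title AS course
FROM enrollments a
LEFT JOIN courses b ON a.course_id = b.id

Result:
student | course       
--------+--------------
Wendy   | NULL         
Ivan    | Discrete Math
Alice   | Networks     
Uma     | Algebra      
Dana    | NULL         
Eli     | Calculus     
Pete    | Algebra      


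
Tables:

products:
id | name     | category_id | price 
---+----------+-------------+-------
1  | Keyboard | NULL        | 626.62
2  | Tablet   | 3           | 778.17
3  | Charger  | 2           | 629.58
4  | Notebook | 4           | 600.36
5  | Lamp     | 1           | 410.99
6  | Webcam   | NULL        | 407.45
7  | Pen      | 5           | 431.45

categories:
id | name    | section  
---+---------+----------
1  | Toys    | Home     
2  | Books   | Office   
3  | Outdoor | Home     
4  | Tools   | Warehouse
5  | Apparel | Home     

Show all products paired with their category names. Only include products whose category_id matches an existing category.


INNER JOIN keeps only products rows whose category_id matches an id in categories. Walk through each product:
  - product 1 (Keyboard): category_id=NULL, no match -> dropped
  - product 2 (Tablet): category_id=3 -> matches Outdoor
  - product 3 (Charger): category_id=2 -> matches Books
  - product 4 (Notebook): category_id=4 -> matches Tools
  - product 5 (Lamp): category_id=1 -> matches Toys
  - product 6 (Webcam): category_id=NULL, no match -> dropped
  - product 7 (Pen): category_id=5 -> matches Apparel
So 2 of 7 rows are dropped.

SQL:
SELECT a.name, b.name AS category
FROM products a
INNER JOIN categories b ON a.category_id = b.id

Result:
name     | category
---------+---------
Tablet   | Outdoor 
Charger  | Books   
Notebook | Tools   
Lamp     | Toys    
Pen      | Apparel 


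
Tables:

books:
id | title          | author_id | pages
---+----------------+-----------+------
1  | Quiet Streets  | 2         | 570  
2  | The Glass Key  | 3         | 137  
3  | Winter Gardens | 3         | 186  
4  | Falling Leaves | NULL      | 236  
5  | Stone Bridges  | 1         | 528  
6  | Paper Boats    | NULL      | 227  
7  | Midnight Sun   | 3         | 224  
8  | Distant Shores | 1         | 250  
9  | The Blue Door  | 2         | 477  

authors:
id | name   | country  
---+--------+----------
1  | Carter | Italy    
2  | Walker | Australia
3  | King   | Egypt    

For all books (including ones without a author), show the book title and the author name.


LEFT JOIN keeps every row from books (the left table); where author_id has no match in authors, the author columns become NULL. Walk through each book:
  - book 1 (Quiet Streets): author_id=2 -> matches Walker
  - book 2 (The Glass Key): author_id=3 -> matches King
  - book 3 (Winter Gardens): author_id=3 -> matches King
  - book 4 (Falling Leaves): author_id=NULL, no match -> kept with NULL
  - book 5 (Stone Bridges): author_id=1 -> matches Carter
  - book 6 (Paper Boats): author_id=NULL, no match -> kept with NULL
  - book 7 (Midnight Sun): author_id=3 -> matches King
  - book 8 (Distant Shores): author_id=1 -> matches Carter
  - book 9 (The Blue Door): author_id=2 -> matches Walker
All 9 rows appear; 2 have NULL author.

SQL:
SELECT a.title, b.name AS author
FROM books a
LEFT JOIN authors b ON a.author_id = b.id

Result:
title          | author
---------------+-------
Quiet Streets  | Walker
The Glass Key  | King  
Winter Gardens | King  
Falling Leaves | NULL  
Stone Bridges  | Carter
Paper Boats    | NULL  
Midnight Sun   | King  
Distant Shores | Carter
The Blue Door  | Walker


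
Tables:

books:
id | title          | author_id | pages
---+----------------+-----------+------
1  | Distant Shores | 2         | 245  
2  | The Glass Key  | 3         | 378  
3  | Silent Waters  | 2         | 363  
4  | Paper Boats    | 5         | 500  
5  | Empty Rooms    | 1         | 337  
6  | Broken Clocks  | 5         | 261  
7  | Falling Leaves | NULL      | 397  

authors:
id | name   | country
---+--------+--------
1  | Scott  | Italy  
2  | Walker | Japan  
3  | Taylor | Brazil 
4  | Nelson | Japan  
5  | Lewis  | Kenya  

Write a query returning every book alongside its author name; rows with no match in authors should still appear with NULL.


LEFT JOIN keeps every row from books (the left table); where author_id has no match in authors, the author columns become NULL. Walk through each book:
  - book 1 (Distant Shores): author_id=2 -> matches Walker
  - book 2 (The Glass Key): author_id=3 -> matches Taylor
  - book 3 (Silent Waters): author_id=2 -> matches Walker
  - book 4 (Paper Boats): author_id=5 -> matches Lewis
  - book 5 (Empty Rooms): author_id=1 -> matches Scott
  - book 6 (Broken Clocks): author_id=5 -> matches Lewis
  - book 7 (Falling Leaves): author_id=NULL, no match -> kept with NULL
All 7 rows appear; 1 has NULL author.

SQL:
SELECT a.title, b.name AS author
FROM books a
LEFT JOIN authors b ON a.author_id = b.id

Result:
title          | author
---------------+-------
Distant Shores | Walker
The Glass Key  | Taylor
Silent Waters  | Walker
Paper Boats    | Lewis 
Empty Rooms    | Scott 
Broken Clocks  | Lewis 
Falling Leaves | NULL  


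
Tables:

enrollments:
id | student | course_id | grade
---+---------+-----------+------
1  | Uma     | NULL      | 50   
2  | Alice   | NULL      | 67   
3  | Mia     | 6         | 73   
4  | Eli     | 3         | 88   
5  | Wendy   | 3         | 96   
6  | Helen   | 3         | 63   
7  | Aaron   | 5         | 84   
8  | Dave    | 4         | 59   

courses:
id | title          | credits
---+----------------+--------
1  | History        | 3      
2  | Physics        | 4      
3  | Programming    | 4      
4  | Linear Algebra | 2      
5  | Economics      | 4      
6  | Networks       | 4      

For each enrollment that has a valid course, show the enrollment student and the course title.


INNER JOIN keeps only enrollments rows whose course_id matches an id in courses. Walk through each enrollment:
  - enrollment 1 (Uma): course_id=NULL, no match -> dropped
  - enrollment 2 (Alice): course_id=NULL, no match -> dropped
  - enrollment 3 (Mia): course_id=6 -> matches Networks
  - enrollment 4 (Eli): course_id=3 -> matches Programming
  - enrollment 5 (Wendy): course_id=3 -> matches Programming
  - enrollment 6 (Helen): course_id=3 -> matches Programming
  - enrollment 7 (Aaron): course_id=5 -> matches Economics
  - enrollment 8 (Dave): course_id=4 -> matches Linear Algebra
So 2 of 8 rows are dropped.

SQL:
SELECT a.student, b.title AS course
FROM enrollments a
INNER JOIN courses b ON a.course_id = b.id

Result:
student | course        
--------+---------------
Mia     | Networks      
Eli     | Programming   
Wendy   | Programming   
Helen   | Programming   
Aaron   | Economics     
Dave    | Linear Algebra


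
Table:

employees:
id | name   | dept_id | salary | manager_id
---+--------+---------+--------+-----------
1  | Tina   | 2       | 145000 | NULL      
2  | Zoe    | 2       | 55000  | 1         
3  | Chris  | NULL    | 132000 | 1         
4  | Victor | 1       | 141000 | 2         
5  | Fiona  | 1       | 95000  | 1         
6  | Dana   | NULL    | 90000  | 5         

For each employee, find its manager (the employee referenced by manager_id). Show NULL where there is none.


This is a self-join: employees is joined to a second copy of itself, matching each row's manager_id to another row's id. Use LEFT JOIN so rows with manager_id=NULL are kept.
  - employee 1 (Tina): manager_id=NULL -> NULL
  - employee 2 (Zoe): manager_id=1 -> Tina
  - employee 3 (Chris): manager_id=1 -> Tina
  - employee 4 (Victor): manager_id=2 -> Zoe
  - employee 5 (Fiona): manager_id=1 -> Tina
  - employee 6 (Dana): manager_id=5 -> Fiona

SQL:
SELECT a.name AS item, b.name AS manager
FROM employees a
LEFT JOIN employees b ON a.manager_id = b.id

Result:
item   | manager
-------+--------
Tina   | NULL   
Zoe    | Tina   
Chris  | Tina   
Victor | Zoe    
Fiona  | Tina   
Dana   | Fiona  


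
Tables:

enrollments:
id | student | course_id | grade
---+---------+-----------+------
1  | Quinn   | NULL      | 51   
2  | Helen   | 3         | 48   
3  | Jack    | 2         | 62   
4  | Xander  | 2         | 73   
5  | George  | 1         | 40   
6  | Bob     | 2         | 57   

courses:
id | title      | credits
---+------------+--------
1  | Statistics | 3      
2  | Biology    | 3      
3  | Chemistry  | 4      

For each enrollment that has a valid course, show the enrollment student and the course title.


INNER JOIN keeps only enrollments rows whose course_id matches an id in courses. Walk through each enrollment:
  - enrollment 1 (Quinn): course_id=NULL, no match -> dropped
  - enrollment 2 (Helen): course_id=3 -> matches Chemistry
  - enrollment 3 (Jack): course_id=2 -> matches Biology
  - enrollment 4 (Xander): course_id=2 -> matches Biology
  - enrollment 5 (George): course_id=1 -> matches Statistics
  - enrollment 6 (Bob): course_id=2 -> matches Biology
So 1 of 6 rows is dropped.

SQL:
SELECT a.student, b.title AS course
FROM enrollments a
INNER JOIN courses b ON a.course_id = b.id

Result:
student | course    
--------+-----------
Helen   | Chemistry 
Jack    | Biology   
Xander  | Biology   
George  | Statistics
Bob     | Biology   


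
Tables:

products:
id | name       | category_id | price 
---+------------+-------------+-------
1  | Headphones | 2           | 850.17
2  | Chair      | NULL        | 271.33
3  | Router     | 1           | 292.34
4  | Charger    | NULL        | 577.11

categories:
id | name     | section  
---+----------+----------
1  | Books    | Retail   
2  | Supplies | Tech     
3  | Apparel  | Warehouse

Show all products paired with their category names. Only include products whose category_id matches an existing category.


INNER JOIN keeps only products rows whose category_id matches an id in categories. Walk through each product:
  - product 1 (Headphones): category_id=2 -> matches Supplies
  - product 2 (Chair): category_id=NULL, no match -> dropped
  - product 3 (Router): category_id=1 -> matches Books
  - product 4 (Charger): category_id=NULL, no match -> dropped
So 2 of 4 rows are dropped.

SQL:
SELECT a.name, b.name AS category
FROM products a
INNER JOIN categories b ON a.category_id = b.id

Result:
name       | category
-----------+---------
Headphones | Supplies
Router     | Books   


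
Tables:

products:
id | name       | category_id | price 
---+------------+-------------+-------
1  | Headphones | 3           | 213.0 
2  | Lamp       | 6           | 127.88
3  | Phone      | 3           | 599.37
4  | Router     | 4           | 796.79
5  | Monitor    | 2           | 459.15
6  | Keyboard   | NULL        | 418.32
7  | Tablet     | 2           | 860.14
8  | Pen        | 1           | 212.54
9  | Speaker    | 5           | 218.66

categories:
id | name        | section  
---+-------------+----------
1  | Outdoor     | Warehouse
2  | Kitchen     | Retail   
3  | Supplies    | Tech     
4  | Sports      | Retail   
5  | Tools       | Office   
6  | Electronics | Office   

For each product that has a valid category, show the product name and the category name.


INNER JOIN keeps only products rows whose category_id matches an id in categories. Walk through each product:
  - product 1 (Headphones): category_id=3 -> matches Supplies
  - product 2 (Lamp): category_id=6 -> matches Electronics
  - product 3 (Phone): category_id=3 -> matches Supplies
  - product 4 (Router): category_id=4 -> matches Sports
  - product 5 (Monitor): category_id=2 -> matches Kitchen
  - product 6 (Keyboard): category_id=NULL, no match -> dropped
  - product 7 (Tablet): category_id=2 -> matches Kitchen
  - product 8 (Pen): category_id=1 -> matches Outdoor
  - product 9 (Speaker): category_id=5 -> matches Tools
So 1 of 9 rows is dropped.

SQL:
SELECT a.name, b.name AS category
FROM products a
INNER JOIN categories b ON a.category_id = b.id

Result:
name       | category   
-----------+------------
Headphones | Supplies   
Lamp       | Electronics
Phone      | Supplies   
Router     | Sports     
Monitor    | Kitchen    
Tablet     | Kitchen    
Pen        | Outdoor    
Speaker    | Tools      


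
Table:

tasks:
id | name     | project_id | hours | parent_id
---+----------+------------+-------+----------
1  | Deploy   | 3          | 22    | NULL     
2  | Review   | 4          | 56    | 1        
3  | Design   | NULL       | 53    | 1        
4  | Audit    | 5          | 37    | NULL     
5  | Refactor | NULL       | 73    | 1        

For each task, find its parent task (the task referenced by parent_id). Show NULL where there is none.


This is a self-join: tasks is joined to a second copy of itself, matching each row's parent_id to another row's id. Use LEFT JOIN so rows with parent_id=NULL are kept.
  - task 1 (Deploy): parent_id=NULL -> NULL
  - task 2 (Review): parent_id=1 -> Deploy
  - task 3 (Design): parent_id=1 -> Deploy
  - task 4 (Audit): parent_id=NULL -> NULL
  - task 5 (Refactor): parent_id=1 -> Deploy

SQL:
SELECT a.name AS item, b.name AS parent
FROM tasks a
LEFT JOIN tasks b ON a.parent_id = b.id

Result:
item     | parent
---------+-------
Deploy   | NULL  
Review   | Deploy
Design   | Deploy
Audit    | NULL  
Refactor | Deploy


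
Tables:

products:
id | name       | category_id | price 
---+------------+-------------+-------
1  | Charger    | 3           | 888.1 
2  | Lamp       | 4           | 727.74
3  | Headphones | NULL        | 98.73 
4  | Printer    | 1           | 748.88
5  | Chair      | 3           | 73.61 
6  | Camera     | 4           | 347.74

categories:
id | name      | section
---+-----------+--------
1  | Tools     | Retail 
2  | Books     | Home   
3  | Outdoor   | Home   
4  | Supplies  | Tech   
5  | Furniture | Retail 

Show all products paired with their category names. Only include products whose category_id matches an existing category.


INNER JOIN keeps only products rows whose category_id matches an id in categories. Walk through each product:
  - product 1 (Charger): category_id=3 -> matches Outdoor
  - product 2 (Lamp): category_id=4 -> matches Supplies
  - product 3 (Headphones): category_id=NULL, no match -> dropped
  - product 4 (Printer): category_id=1 -> matches Tools
  - product 5 (Chair): category_id=3 -> matches Outdoor
  - product 6 (Camera): category_id=4 -> matches Supplies
So 1 of 6 rows is dropped.

SQL:
SELECT a.name, b.name AS category
FROM products a
INNER JOIN categories b ON a.category_id = b.id

Result:
name    | category
--------+---------
Charger | Outdoor 
Lamp    | Supplies
Printer | Tools   
Chair   | Outdoor 
Camera  | Supplies


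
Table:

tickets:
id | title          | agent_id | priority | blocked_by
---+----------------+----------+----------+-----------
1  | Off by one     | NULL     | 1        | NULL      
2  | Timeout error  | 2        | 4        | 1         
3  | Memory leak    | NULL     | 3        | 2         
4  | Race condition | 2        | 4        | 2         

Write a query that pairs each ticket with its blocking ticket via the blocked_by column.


This is a self-join: tickets is joined to a second copy of itself, matching each row's blocked_by to another row's id. Use LEFT JOIN so rows with blocked_by=NULL are kept.
  - ticket 1 (Off by one): blocked_by=NULL -> NULL
  - ticket 2 (Timeout error): blocked_by=1 -> Off by one
  - ticket 3 (Memory leak): blocked_by=2 -> Timeout error
  - ticket 4 (Race condition): blocked_by=2 -> Timeout error

SQL:
SELECT a.title AS item, b.title AS blocked_by
FROM tickets a
LEFT JOIN tickets b ON a.blocked_by = b.id

Result:
item           | blocked_by   
---------------+--------------
Off by one     | NULL         
Timeout error  | Off by one   
Memory leak    | Timeout error
Race condition | Timeout error


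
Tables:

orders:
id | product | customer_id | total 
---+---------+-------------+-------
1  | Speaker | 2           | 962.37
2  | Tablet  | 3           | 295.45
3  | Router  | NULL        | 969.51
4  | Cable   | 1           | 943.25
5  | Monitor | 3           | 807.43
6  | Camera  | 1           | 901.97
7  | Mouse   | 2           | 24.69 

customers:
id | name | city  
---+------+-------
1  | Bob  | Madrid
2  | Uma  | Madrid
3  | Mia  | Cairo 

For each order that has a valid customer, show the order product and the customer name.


INNER JOIN keeps only orders rows whose customer_id matches an id in customers. Walk through each order:
  - order 1 (Speaker): customer_id=2 -> matches Uma
  - order 2 (Tablet): customer_id=3 -> matches Mia
  - order 3 (Router): customer_id=NULL, no match -> dropped
  - order 4 (Cable): customer_id=1 -> matches Bob
  - order 5 (Monitor): customer_id=3 -> matches Mia
  - order 6 (Camera): customer_id=1 -> matches Bob
  - order 7 (Mouse): customer_id=2 -> matches Uma
So 1 of 7 rows is dropped.

SQL:
SELECT a.product, b.name AS customer
FROM orders a
INNER JOIN customers b ON a.customer_id = b.id

Result:
product | customer
--------+---------
Speaker | Uma     
Tablet  | Mia     
Cable   | Bob     
Monitor | Mia     
Camera  | Bob     
Mouse   | Uma     


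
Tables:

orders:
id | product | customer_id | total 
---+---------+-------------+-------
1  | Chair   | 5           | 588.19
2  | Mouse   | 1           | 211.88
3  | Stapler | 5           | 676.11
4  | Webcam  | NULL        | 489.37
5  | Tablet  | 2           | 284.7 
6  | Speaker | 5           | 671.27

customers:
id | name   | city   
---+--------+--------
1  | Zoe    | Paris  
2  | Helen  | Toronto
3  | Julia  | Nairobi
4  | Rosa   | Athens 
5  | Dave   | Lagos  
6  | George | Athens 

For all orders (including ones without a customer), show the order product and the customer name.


LEFT JOIN keeps every row from orders (the left table); where customer_id has no match in customers, the customer columns become NULL. Walk through each order:
  - order 1 (Chair): customer_id=5 -> matches Dave
  - order 2 (Mouse): customer_id=1 -> matches Zoe
  - order 3 (Stapler): customer_id=5 -> matches Dave
  - order 4 (Webcam): customer_id=NULL, no match -> kept with NULL
  - order 5 (Tablet): customer_id=2 -> matches Helen
  - order 6 (Speaker): customer_id=5 -> matches Dave
All 6 rows appear; 1 has NULL customer.

SQL:
SELECT a.product, b.name AS customer
FROM orders a
LEFT JOIN customers b ON a.customer_id = b.id

Result:
product | customer
--------+---------
Chair   | Dave    
Mouse   | Zoe     
Stapler | Dave    
Webcam  | NULL    
Tablet  | Helen   
Speaker | Dave    


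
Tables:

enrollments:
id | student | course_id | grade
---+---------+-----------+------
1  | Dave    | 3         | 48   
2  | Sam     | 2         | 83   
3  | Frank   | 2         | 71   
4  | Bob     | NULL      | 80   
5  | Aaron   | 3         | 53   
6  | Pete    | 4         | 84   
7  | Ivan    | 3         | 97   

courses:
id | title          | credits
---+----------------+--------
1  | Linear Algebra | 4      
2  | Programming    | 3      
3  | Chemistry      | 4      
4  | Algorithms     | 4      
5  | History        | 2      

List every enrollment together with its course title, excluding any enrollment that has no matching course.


INNER JOIN keeps only enrollments rows whose course_id matches an id in courses. Walk through each enrollment:
  - enrollment 1 (Dave): course_id=3 -> matches Chemistry
  - enrollment 2 (Sam): course_id=2 -> matches Programming
  - enrollment 3 (Frank): course_id=2 -> matches Programming
  - enrollment 4 (Bob): course_id=NULL, no match -> dropped
  - enrollment 5 (Aaron): course_id=3 -> matches Chemistry
  - enrollment 6 (Pete): course_id=4 -> matches Algorithms
  - enrollment 7 (Ivan): course_id=3 -> matches Chemistry
So 1 of 7 rows is dropped.

SQL:
SELECT a.student, b.title AS course
FROM enrollments a
INNER JOIN courses b ON a.course_id = b.id

Result:
student | course     
--------+------------
Dave    | Chemistry  
Sam     | Programming
Frank   | Programming
Aaron   | Chemistry  
Pete    | Algorithms 
Ivan    | Chemistry  


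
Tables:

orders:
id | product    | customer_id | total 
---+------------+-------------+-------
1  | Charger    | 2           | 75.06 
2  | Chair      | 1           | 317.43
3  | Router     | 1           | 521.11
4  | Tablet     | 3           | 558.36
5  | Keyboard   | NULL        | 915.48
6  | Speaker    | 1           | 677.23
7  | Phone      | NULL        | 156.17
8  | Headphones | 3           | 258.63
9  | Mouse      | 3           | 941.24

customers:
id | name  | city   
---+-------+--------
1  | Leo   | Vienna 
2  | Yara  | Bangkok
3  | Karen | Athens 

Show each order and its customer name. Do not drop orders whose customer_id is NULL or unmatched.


LEFT JOIN keeps every row from orders (the left table); where customer_id has no match in customers, the customer columns become NULL. Walk through each order:
  - order 1 (Charger): customer_id=2 -> matches Yara
  - order 2 (Chair): customer_id=1 -> matches Leo
  - order 3 (Router): customer_id=1 -> matches Leo
  - order 4 (Tablet): customer_id=3 -> matches Karen
  - order 5 (Keyboard): customer_id=NULL, no match -> kept with NULL
  - order 6 (Speaker): customer_id=1 -> matches Leo
  - order 7 (Phone): customer_id=NULL, no match -> kept with NULL
  - order 8 (Headphones): customer_id=3 -> matches Karen
  - order 9 (Mouse): customer_id=3 -> matches Karen
All 9 rows appear; 2 have NULL customer.

SQL:
SELECT a.product, b.name AS customer
FROM orders a
LEFT JOIN customers b ON a.customer_id = b.id

Result:
product    | customer
-----------+---------
Charger    | Yara    
Chair      | Leo     
Router     | Leo     
Tablet     | Karen   
Keyboard   | NULL    
Speaker    | Leo     
Phone      | NULL    
Headphones | Karen   
Mouse      | Karen   


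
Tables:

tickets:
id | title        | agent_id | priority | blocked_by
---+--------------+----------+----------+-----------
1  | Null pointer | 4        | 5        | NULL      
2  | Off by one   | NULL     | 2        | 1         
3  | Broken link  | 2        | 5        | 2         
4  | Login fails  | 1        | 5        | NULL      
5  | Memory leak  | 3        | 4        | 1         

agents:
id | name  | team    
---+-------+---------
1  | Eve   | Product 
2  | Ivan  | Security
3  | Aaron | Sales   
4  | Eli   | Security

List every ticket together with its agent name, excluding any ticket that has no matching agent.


INNER JOIN keeps only tickets rows whose agent_id matches an id in agents. Walk through each ticket:
  - ticket 1 (Null pointer): agent_id=4 -> matches Eli
  - ticket 2 (Off by one): agent_id=NULL, no match -> dropped
  - ticket 3 (Broken link): agent_id=2 -> matches Ivan
  - ticket 4 (Login fails): agent_id=1 -> matches Eve
  - ticket 5 (Memory leak): agent_id=3 -> matches Aaron
So 1 of 5 rows is dropped.

SQL:
SELECT a.title, b.name AS agent
FROM tickets a
INNER JOIN agents b ON a.agent_id = b.id

Result:
title        | agent
-------------+------
Null pointer | Eli  
Broken link  | Ivan 
Login fails  | Eve  
Memory leak  | Aaron


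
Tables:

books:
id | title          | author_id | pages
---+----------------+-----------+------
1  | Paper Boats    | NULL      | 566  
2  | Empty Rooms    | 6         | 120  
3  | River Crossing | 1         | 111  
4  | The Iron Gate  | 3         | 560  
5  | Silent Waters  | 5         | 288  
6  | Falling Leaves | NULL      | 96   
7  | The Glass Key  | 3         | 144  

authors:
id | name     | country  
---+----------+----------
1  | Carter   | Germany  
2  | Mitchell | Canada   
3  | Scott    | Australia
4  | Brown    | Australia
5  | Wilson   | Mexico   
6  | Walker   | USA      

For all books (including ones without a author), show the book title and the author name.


LEFT JOIN keeps every row from books (the left table); where author_id has no match in authors, the author columns become NULL. Walk through each book:
  - book 1 (Paper Boats): author_id=NULL, no match -> kept with NULL
  - book 2 (Empty Rooms): author_id=6 -> matches Walker
  - book 3 (River Crossing): author_id=1 -> matches Carter
  - book 4 (The Iron Gate): author_id=3 -> matches Scott
  - book 5 (Silent Waters): author_id=5 -> matches Wilson
  - book 6 (Falling Leaves): author_id=NULL, no match -> kept with NULL
  - book 7 (The Glass Key): author_id=3 -> matches Scott
All 7 rows appear; 2 have NULL author.

SQL:
SELECT a.title, b.name AS author
FROM books a
LEFT JOIN authors b ON a.author_id = b.id

Result:
title          | author
---------------+-------
Paper Boats    | NULL  
Empty Rooms    | Walker
River Crossing | Carter
The Iron Gate  | Scott 
Silent Waters  | Wilson
Falling Leaves | NULL  
The Glass Key  | Scott 


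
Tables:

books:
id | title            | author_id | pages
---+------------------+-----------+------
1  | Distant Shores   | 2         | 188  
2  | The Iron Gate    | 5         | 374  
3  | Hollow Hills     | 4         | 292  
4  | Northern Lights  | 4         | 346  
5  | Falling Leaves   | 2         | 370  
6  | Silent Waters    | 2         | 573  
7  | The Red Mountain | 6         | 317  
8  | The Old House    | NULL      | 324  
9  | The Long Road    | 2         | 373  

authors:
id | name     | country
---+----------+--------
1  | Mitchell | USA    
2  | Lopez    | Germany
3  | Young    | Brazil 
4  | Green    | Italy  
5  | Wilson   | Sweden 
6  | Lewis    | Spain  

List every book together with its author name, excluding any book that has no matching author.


INNER JOIN keeps only books rows whose author_id matches an id in authors. Walk through each book:
  - book 1 (Distant Shores): author_id=2 -> matches Lopez
  - book 2 (The Iron Gate): author_id=5 -> matches Wilson
  - book 3 (Hollow Hills): author_id=4 -> matches Green
  - book 4 (Northern Lights): author_id=4 -> matches Green
  - book 5 (Falling Leaves): author_id=2 -> matches Lopez
  - book 6 (Silent Waters): author_id=2 -> matches Lopez
  - book 7 (The Red Mountain): author_id=6 -> matches Lewis
  - book 8 (The Old House): author_id=NULL, no match -> dropped
  - book 9 (The Long Road): author_id=2 -> matches Lopez
So 1 of 9 rows is dropped.

SQL:
SELECT a.title, b.name AS author
FROM books a
INNER JOIN authors b ON a.author_id = b.id

Result:
title            | author
-----------------+-------
Distant Shores   | Lopez 
The Iron Gate    | Wilson
Hollow Hills     | Green 
Northern Lights  | Green 
Falling Leaves   | Lopez 
Silent Waters    | Lopez 
The Red Mountain | Lewis 
The Long Road    | Lopez 


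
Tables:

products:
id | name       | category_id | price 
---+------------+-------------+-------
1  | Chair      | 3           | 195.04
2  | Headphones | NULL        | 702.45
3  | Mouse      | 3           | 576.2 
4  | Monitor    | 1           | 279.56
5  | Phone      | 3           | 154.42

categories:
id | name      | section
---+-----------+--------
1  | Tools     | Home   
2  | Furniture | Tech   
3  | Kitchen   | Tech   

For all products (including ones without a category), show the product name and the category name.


LEFT JOIN keeps every row from products (the left table); where category_id has no match in categories, the category columns become NULL. Walk through each product:
  - product 1 (Chair): category_id=3 -> matches Kitchen
  - product 2 (Headphones): category_id=NULL, no match -> kept with NULL
  - product 3 (Mouse): category_id=3 -> matches Kitchen
  - product 4 (Monitor): category_id=1 -> matches Tools
  - product 5 (Phone): category_id=3 -> matches Kitchen
All 5 rows appear; 1 has NULL category.

SQL:
SELECT a.name, b.name AS category
FROM products a
LEFT JOIN categories b ON a.category_id = b.id

Result:
name       | category
-----------+---------
Chair      | Kitchen 
Headphones | NULL    
Mouse      | Kitchen 
Monitor    | Tools   
Phone      | Kitchen 


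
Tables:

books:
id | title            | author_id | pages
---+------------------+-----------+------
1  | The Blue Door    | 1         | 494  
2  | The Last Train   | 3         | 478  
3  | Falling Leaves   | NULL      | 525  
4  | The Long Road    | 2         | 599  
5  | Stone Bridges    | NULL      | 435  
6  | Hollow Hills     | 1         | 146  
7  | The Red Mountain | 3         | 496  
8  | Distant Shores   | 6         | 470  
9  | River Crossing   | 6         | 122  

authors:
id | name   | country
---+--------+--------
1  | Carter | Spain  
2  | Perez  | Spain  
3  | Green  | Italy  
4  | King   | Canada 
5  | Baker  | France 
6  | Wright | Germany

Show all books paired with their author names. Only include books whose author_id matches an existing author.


INNER JOIN keeps only books rows whose author_id matches an id in authors. Walk through each book:
  - book 1 (The Blue Door): author_id=1 -> matches Carter
  - book 2 (The Last Train): author_id=3 -> matches Green
  - book 3 (Falling Leaves): author_id=NULL, no match -> dropped
  - book 4 (The Long Road): author_id=2 -> matches Perez
  - book 5 (Stone Bridges): author_id=NULL, no match -> dropped
  - book 6 (Hollow Hills): author_id=1 -> matches Carter
  - book 7 (The Red Mountain): author_id=3 -> matches Green
  - book 8 (Distant Shores): author_id=6 -> matches Wright
  - book 9 (River Crossing): author_id=6 -> matches Wright
So 2 of 9 rows are dropped.

SQL:
SELECT a.title, b.name AS author
FROM books a
INNER JOIN authors b ON a.author_id = b.id

Result:
title            | author
-----------------+-------
The Blue Door    | Carter
The Last Train   | Green 
The Long Road    | Perez 
Hollow Hills     | Carter
The Red Mountain | Green 
Distant Shores   | Wright
River Crossing   | Wright


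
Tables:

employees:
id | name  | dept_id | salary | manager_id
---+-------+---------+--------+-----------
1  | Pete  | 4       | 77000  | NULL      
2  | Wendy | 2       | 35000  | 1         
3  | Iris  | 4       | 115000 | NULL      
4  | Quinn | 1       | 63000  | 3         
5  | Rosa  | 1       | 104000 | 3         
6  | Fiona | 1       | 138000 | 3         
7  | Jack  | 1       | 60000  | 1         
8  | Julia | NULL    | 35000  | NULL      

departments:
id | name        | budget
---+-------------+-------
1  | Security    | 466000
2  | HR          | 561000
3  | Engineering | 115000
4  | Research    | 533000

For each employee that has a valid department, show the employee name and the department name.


INNER JOIN keeps only employees rows whose dept_id matches an id in departments. Walk through each employee:
  - employee 1 (Pete): dept_id=4 -> matches Research
  - employee 2 (Wendy): dept_id=2 -> matches HR
  - employee 3 (Iris): dept_id=4 -> matches Research
  - employee 4 (Quinn): dept_id=1 -> matches Security
  - employee 5 (Rosa): dept_id=1 -> matches Security
  - employee 6 (Fiona): dept_id=1 -> matches Security
  - employee 7 (Jack): dept_id=1 -> matches Security
  - employee 8 (Julia): dept_id=NULL, no match -> dropped
So 1 of 8 rows is dropped.

SQL:
SELECT a.name, b.name AS department
FROM employees a
INNER JOIN departments b ON a.dept_id = b.id

Result:
name  | department
------+-----------
Pete  | Research  
Wendy | HR        
Iris  | Research  
Quinn | Security  
Rosa  | Security  
Fiona | Security  
Jack  | Security  


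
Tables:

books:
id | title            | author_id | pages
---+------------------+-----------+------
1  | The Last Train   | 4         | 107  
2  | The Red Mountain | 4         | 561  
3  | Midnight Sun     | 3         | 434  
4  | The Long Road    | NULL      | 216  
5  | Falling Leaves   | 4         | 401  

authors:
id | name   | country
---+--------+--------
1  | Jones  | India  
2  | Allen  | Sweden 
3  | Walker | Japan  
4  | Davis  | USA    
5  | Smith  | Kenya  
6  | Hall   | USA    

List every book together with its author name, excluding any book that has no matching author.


INNER JOIN keeps only books rows whose author_id matches an id in authors. Walk through each book:
  - book 1 (The Last Train): author_id=4 -> matches Davis
  - book 2 (The Red Mountain): author_id=4 -> matches Davis
  - book 3 (Midnight Sun): author_id=3 -> matches Walker
  - book 4 (The Long Road): author_id=NULL, no match -> dropped
  - book 5 (Falling Leaves): author_id=4 -> matches Davis
So 1 of 5 rows is dropped.

SQL:
SELECT a.title, b.name AS author
FROM books a
INNER JOIN authors b ON a.author_id = b.id

Result:
title            | author
-----------------+-------
The Last Train   | Davis 
The Red Mountain | Davis 
Midnight Sun     | Walker
Falling Leaves   | Davis 


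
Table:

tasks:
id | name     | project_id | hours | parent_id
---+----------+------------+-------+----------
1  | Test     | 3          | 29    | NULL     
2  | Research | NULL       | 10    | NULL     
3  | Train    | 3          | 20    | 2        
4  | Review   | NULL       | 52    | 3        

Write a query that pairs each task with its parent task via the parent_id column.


This is a self-join: tasks is joined to a second copy of itself, matching each row's parent_id to another row's id. Use LEFT JOIN so rows with parent_id=NULL are kept.
  - task 1 (Test): parent_id=NULL -> NULL
  - task 2 (Research): parent_id=NULL -> NULL
  - task 3 (Train): parent_id=2 -> Research
  - task 4 (Review): parent_id=3 -> Train

SQL:
SELECT a.name AS item, b.name AS parent
FROM tasks a
LEFT JOIN tasks b ON a.parent_id = b.id

Result:
item     | parent  
---------+---------
Test     | NULL    
Research | NULL    
Train    | Research
Review   | Train   


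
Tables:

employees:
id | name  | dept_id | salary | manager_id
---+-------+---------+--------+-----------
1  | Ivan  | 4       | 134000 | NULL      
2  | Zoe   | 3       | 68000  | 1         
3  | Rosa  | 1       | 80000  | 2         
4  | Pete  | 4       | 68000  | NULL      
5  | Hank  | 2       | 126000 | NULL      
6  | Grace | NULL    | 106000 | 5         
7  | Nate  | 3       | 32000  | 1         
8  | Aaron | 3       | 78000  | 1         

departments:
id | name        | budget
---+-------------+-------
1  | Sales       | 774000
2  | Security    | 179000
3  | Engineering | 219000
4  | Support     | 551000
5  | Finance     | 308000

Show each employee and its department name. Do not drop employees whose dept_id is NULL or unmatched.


LEFT JOIN keeps every row from employees (the left table); where dept_id has no match in departments, the department columns become NULL. Walk through each employee:
  - employee 1 (Ivan): dept_id=4 -> matches Support
  - employee 2 (Zoe): dept_id=3 -> matches Engineering
  - employee 3 (Rosa): dept_id=1 -> matches Sales
  - employee 4 (Pete): dept_id=4 -> matches Support
  - employee 5 (Hank): dept_id=2 -> matches Security
  - employee 6 (Grace): dept_id=NULL, no match -> kept with NULL
  - employee 7 (Nate): dept_id=3 -> matches Engineering
  - employee 8 (Aaron): dept_id=3 -> matches Engineering
All 8 rows appear; 1 has NULL department.

SQL:
SELECT a.name, b.name AS department
FROM employees a
LEFT JOIN departments b ON a.dept_id = b.id

Result:
name  | department 
------+------------
Ivan  | Support    
Zoe   | Engineering
Rosa  | Sales      
Pete  | Support    
Hank  | Security   
Grace | NULL       
Nate  | Engineering
Aaron | Engineering


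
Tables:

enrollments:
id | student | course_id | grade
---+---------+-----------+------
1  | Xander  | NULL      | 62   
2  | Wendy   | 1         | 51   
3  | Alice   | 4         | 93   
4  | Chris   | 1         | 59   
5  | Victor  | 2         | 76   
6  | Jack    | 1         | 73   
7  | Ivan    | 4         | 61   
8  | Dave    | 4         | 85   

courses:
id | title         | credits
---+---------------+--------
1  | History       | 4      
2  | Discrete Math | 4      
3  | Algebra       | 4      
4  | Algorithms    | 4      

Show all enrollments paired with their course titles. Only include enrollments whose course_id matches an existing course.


INNER JOIN keeps only enrollments rows whose course_id matches an id in courses. Walk through each enrollment:
  - enrollment 1 (Xander): course_id=NULL, no match -> dropped
  - enrollment 2 (Wendy): course_id=1 -> matches History
  - enrollment 3 (Alice): course_id=4 -> matches Algorithms
  - enrollment 4 (Chris): course_id=1 -> matches History
  - enrollment 5 (Victor): course_id=2 -> matches Discrete Math
  - enrollment 6 (Jack): course_id=1 -> matches History
  - enrollment 7 (Ivan): course_id=4 -> matches Algorithms
  - enrollment 8 (Dave): course_id=4 -> matches Algorithms
So 1 of 8 rows is dropped.

SQL:
SELECT a.student, b.title AS course
FROM enrollments a
INNER JOIN courses b ON a.course_id = b.id

Result:
student | course       
--------+--------------
Wendy   | History      
Alice   | Algorithms   
Chris   | History      
Victor  | Discrete Math
Jack    | History      
Ivan    | Algorithms   
Dave    | Algorithms   


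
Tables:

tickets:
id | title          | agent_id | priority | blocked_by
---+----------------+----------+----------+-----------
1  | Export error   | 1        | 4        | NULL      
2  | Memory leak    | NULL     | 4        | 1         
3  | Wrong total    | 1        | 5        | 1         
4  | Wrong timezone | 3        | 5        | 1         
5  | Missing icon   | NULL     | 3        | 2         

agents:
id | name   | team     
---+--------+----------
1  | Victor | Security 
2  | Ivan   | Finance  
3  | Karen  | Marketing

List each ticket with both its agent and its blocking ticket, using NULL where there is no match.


Two LEFT JOINs from the same base table tickets: one to agents via agent_id, one to tickets itself via blocked_by. Both are LEFT so every ticket is preserved.
Match against agents:
  - ticket 1 (Export error): agent_id=1 -> matches Victor
  - ticket 2 (Memory leak): agent_id=NULL, no match -> kept with NULL
  - ticket 3 (Wrong total): agent_id=1 -> matches Victor
  - ticket 4 (Wrong timezone): agent_id=3 -> matches Karen
  - ticket 5 (Missing icon): agent_id=NULL, no match -> kept with NULL
Match against tickets (self):
  - ticket 1 (Export error): blocked_by=NULL -> NULL
  - ticket 2 (Memory leak): blocked_by=1 -> Export error
  - ticket 3 (Wrong total): blocked_by=1 -> Export error
  - ticket 4 (Wrong timezone): blocked_by=1 -> Export error
  - ticket 5 (Missing icon): blocked_by=2 -> Memory leak

SQL:
SELECT a.title, b.name AS agent, c.title AS blocked_by
FROM tickets a
LEFT JOIN agents b ON a.agent_id = b.id
LEFT JOIN tickets c ON a.blocked_by = c.id

Result:
title          | agent  | blocked_by  
---------------+--------+-------------
Export error   | Victor | NULL        
Memory leak    | NULL   | Export error
Wrong total    | Victor | Export error
Wrong timezone | Karen  | Export error
Missing icon   | NULL   | Memory leak 
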